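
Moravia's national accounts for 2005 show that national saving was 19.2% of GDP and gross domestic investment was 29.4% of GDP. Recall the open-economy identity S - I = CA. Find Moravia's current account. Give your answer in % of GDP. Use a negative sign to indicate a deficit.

-10.2

S - I = CA (net lending to the rest of the world).
CA = S - I = 19.2 - 29.4 = -10.2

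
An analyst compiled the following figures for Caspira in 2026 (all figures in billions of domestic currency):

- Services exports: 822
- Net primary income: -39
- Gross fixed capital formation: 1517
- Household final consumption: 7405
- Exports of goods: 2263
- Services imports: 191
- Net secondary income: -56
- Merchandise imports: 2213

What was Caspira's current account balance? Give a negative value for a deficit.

586

Goods balance = 2263 - 2213 = 50
Services balance = 822 - 191 = 631
Trade balance (goods + services) = 50 + 631 = 681
Net primary income = -39
Net secondary income = -56
Current account = 681 + (-39) + (-56) = 586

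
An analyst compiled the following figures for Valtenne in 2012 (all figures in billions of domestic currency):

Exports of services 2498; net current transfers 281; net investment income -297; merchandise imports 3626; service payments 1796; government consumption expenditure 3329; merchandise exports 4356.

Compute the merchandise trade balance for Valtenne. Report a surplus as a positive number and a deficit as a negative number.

730

Goods balance = 4356 - 3626 = 730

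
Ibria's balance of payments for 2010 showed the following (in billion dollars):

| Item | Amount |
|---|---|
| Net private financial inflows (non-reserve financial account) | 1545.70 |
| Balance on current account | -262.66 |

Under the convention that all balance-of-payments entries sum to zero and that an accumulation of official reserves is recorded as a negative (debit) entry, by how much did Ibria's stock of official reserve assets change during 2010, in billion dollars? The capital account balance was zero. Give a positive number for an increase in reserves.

1283.04

Official reserve transactions balance = -((-262.66) + 1545.70) = -1283.04
An accumulation of reserves is recorded as a debit (negative entry), so the change in the stock of reserves is the negative of that balance.
Change in official reserves = -(-1283.04) = 1283.04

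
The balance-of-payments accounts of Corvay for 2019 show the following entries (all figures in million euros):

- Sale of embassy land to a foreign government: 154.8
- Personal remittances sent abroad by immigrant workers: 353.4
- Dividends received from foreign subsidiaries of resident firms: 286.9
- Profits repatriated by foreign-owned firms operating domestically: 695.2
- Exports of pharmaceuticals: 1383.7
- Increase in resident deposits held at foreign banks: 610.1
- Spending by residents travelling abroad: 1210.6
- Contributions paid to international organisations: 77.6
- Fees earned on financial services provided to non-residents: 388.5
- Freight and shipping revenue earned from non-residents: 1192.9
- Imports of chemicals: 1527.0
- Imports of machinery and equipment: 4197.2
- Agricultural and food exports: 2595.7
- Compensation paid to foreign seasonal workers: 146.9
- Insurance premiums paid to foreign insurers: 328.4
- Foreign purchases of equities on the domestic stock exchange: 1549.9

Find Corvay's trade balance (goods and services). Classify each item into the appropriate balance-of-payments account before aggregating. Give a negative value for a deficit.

-1702.4

Goods: 1383.7 - 1527.0 - 4197.2 + 2595.7 = -1744.8
Services: -1210.6 + 388.5 + 1192.9 - 328.4 = 42.4
Trade balance = -1744.8 + 42.4 = -1702.4
(Excluded from the trade balance — capital account: sale of embassy land to a foreign government 154.8; secondary income: personal remittances sent abroad by immigrant workers 353.4, contributions paid to international organisations 77.6; primary income: dividends received from foreign subsidiaries of resident firms 286.9, profits repatriated by foreign-owned firms operating domestically 695.2, compensation paid to foreign seasonal workers 146.9; financial account: increase in resident deposits held at foreign banks 610.1, foreign purchases of equities on the domestic stock exchange 1549.9.)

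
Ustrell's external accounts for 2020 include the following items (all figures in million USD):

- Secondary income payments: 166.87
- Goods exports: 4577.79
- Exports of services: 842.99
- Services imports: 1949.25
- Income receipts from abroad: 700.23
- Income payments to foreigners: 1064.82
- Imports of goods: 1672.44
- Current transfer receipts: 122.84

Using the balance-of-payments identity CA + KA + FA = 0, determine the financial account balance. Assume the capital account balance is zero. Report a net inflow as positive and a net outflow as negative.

Goods balance = 4577.79 - 1672.44 = 2905.35
Services balance = 842.99 - 1949.25 = -1106.26
Trade balance (goods + services) = 2905.35 + (-1106.26) = 1799.09
Net primary income = 700.23 - 1064.82 = -364.59
Net secondary income = 122.84 - 166.87 = -44.03
Current account = 1799.09 + (-364.59) + (-44.03) = 1390.47
Financial account = -(1390.47) = -1390.47

-1390.47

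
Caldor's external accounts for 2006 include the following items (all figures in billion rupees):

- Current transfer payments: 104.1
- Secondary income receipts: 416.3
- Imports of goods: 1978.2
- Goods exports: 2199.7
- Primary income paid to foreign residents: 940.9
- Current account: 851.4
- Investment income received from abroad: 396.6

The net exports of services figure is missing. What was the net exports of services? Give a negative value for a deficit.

Current account = goods balance + services balance + net primary income + net secondary income
Sum of the known components = -10.6
Net exports of services = CA - (known components) = 851.4 - (-10.6) = 862.0

862.0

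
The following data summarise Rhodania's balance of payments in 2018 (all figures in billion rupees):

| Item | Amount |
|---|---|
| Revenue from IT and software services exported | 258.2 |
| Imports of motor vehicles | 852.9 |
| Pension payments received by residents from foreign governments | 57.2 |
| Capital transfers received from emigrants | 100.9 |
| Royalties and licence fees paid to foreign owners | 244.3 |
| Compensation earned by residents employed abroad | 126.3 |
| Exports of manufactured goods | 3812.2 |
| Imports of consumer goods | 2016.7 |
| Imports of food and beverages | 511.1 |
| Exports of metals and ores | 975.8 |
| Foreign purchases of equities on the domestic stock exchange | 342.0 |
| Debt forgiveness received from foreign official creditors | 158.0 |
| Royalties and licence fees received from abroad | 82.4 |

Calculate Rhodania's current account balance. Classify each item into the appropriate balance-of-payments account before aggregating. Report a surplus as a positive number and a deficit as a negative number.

Goods: 3812.2 - 511.1 - 852.9 + 975.8 - 2016.7 = 1407.3
Services: 82.4 + 258.2 - 244.3 = 96.3
Primary income: 126.3
Secondary income: 57.2
Current account = 1407.3 + 96.3 + 126.3 + 57.2 = 1687.1
(Excluded from the current account — capital account: capital transfers received from emigrants 100.9, debt forgiveness received from foreign official creditors 158.0; financial account: foreign purchases of equities on the domestic stock exchange 342.0.)

1687.1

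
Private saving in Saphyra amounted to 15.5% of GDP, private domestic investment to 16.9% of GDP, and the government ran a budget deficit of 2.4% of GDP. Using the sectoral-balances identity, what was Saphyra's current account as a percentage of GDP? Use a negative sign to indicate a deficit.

-3.8

By the sectoral-balances identity, CA = (S_private - I) + (T - G).
Private balance = 15.5 - 16.9 = -1.4
Government balance (T - G) = -2.4
CA = -1.4 + (-2.4) = -3.8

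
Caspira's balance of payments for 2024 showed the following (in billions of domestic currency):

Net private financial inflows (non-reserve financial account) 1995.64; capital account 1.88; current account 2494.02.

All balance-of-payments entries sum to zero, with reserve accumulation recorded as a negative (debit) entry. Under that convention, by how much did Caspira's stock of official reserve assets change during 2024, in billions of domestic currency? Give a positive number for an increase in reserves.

Official reserve transactions balance = -(2494.02 + 1.88 + 1995.64) = -4491.54
An accumulation of reserves is recorded as a debit (negative entry), so the change in the stock of reserves is the negative of that balance.
Change in official reserves = -(-4491.54) = 4491.54

4491.54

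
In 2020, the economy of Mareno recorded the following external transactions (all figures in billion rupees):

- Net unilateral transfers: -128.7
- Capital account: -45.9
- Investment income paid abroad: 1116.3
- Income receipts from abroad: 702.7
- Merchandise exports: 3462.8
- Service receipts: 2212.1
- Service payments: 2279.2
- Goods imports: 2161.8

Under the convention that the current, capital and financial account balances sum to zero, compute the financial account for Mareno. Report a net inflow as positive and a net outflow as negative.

-645.7

Goods balance = 3462.8 - 2161.8 = 1301.0
Services balance = 2212.1 - 2279.2 = -67.1
Trade balance (goods + services) = 1301.0 + (-67.1) = 1233.9
Net primary income = 702.7 - 1116.3 = -413.6
Net secondary income = -128.7
Current account = 1233.9 + (-413.6) + (-128.7) = 691.6
Financial account = -(691.6 + (-45.9)) = -645.7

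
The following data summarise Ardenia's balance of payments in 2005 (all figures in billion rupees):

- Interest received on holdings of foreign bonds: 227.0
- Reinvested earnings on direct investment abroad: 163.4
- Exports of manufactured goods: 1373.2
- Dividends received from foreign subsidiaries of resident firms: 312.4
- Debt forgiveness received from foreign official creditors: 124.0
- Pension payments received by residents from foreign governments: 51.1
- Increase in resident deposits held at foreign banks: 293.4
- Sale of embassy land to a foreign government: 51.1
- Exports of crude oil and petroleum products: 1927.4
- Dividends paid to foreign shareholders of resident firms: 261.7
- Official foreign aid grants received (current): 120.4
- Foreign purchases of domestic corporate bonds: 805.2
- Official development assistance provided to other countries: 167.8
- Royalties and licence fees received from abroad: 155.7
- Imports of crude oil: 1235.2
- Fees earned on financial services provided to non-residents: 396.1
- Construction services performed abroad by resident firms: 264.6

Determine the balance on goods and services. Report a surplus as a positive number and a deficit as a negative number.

Goods: -1235.2 + 1373.2 + 1927.4 = 2065.4
Services: 155.7 + 396.1 + 264.6 = 816.4
Trade balance = 2065.4 + 816.4 = 2881.8
(Excluded from the trade balance — primary income: interest received on holdings of foreign bonds 227.0, reinvested earnings on direct investment abroad 163.4, dividends received from foreign subsidiaries of resident firms 312.4, dividends paid to foreign shareholders of resident firms 261.7; capital account: debt forgiveness received from foreign official creditors 124.0, sale of embassy land to a foreign government 51.1; secondary income: pension payments received by residents from foreign governments 51.1, official foreign aid grants received (current) 120.4, official development assistance provided to other countries 167.8; financial account: increase in resident deposits held at foreign banks 293.4, foreign purchases of domestic corporate bonds 805.2.)

2881.8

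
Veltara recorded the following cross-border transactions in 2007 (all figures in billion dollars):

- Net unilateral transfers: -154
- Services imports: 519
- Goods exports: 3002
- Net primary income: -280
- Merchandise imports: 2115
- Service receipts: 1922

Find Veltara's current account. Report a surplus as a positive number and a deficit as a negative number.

Goods balance = 3002 - 2115 = 887
Services balance = 1922 - 519 = 1403
Trade balance (goods + services) = 887 + 1403 = 2290
Net primary income = -280
Net secondary income = -154
Current account = 2290 + (-280) + (-154) = 1856

1856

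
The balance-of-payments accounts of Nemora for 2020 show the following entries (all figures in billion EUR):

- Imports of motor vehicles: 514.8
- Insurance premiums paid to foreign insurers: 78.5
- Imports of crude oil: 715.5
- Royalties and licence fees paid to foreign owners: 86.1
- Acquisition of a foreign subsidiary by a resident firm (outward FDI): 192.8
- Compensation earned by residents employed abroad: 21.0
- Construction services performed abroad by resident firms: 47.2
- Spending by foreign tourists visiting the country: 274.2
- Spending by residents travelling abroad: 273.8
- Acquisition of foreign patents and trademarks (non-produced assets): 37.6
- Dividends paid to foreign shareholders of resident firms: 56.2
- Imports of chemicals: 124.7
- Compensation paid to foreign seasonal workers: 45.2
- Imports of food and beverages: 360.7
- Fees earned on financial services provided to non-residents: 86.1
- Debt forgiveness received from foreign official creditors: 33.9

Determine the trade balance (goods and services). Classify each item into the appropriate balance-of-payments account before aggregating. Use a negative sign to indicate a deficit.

-1746.6

Goods: -514.8 - 360.7 - 715.5 - 124.7 = -1715.7
Services: -273.8 + 274.2 - 86.1 + 86.1 + 47.2 - 78.5 = -30.9
Trade balance = -1715.7 + (-30.9) = -1746.6
(Excluded from the trade balance — financial account: acquisition of a foreign subsidiary by a resident firm (outward FDI) 192.8; primary income: compensation earned by residents employed abroad 21.0, dividends paid to foreign shareholders of resident firms 56.2, compensation paid to foreign seasonal workers 45.2; capital account: acquisition of foreign patents and trademarks (non-produced assets) 37.6, debt forgiveness received from foreign official creditors 33.9.)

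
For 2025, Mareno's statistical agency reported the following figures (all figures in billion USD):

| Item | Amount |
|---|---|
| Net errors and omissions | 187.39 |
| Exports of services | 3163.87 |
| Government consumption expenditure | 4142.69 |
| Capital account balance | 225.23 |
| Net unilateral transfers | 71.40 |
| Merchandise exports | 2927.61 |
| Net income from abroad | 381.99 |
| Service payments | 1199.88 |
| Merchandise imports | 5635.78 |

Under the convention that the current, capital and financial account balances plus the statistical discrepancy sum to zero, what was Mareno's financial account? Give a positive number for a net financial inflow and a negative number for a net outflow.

Goods balance = 2927.61 - 5635.78 = -2708.17
Services balance = 3163.87 - 1199.88 = 1963.99
Trade balance (goods + services) = -2708.17 + 1963.99 = -744.18
Net primary income = 381.99
Net secondary income = 71.40
Current account = -744.18 + 381.99 + 71.40 = -290.79
Financial account = -(-290.79 + 225.23 + 187.39) = -121.83

-121.83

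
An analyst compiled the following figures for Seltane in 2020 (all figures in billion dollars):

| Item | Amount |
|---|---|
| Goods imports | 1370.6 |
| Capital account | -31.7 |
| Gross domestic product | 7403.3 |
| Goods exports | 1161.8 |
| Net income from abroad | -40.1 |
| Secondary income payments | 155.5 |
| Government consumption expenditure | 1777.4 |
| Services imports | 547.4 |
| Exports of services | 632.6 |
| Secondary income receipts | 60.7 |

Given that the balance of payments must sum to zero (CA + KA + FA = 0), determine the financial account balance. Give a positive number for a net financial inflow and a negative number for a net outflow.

290.2

Goods balance = 1161.8 - 1370.6 = -208.8
Services balance = 632.6 - 547.4 = 85.2
Trade balance (goods + services) = -208.8 + 85.2 = -123.6
Net primary income = -40.1
Net secondary income = 60.7 - 155.5 = -94.8
Current account = -123.6 + (-40.1) + (-94.8) = -258.5
Financial account = -(-258.5 + (-31.7)) = 290.2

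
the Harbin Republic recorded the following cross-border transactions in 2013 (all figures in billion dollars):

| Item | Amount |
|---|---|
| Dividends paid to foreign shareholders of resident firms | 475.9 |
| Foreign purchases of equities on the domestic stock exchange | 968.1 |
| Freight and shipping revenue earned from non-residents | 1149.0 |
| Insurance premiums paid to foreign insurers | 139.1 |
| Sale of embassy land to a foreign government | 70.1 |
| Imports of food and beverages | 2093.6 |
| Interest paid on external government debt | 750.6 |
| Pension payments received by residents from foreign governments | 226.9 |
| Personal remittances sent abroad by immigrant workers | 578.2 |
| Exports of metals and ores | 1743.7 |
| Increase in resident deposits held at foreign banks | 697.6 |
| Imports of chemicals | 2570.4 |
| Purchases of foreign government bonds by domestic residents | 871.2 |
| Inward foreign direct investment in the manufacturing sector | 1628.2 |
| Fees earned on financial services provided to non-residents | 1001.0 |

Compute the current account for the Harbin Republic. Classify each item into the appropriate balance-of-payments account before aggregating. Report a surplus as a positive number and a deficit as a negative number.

Goods: -2570.4 - 2093.6 + 1743.7 = -2920.3
Services: 1149.0 - 139.1 + 1001.0 = 2010.9
Primary income: -750.6 - 475.9 = -1226.5
Secondary income: 226.9 - 578.2 = -351.3
Current account = (-2920.3) + 2010.9 + (-1226.5) + (-351.3) = -2487.2
(Excluded from the current account — financial account: foreign purchases of equities on the domestic stock exchange 968.1, increase in resident deposits held at foreign banks 697.6, purchases of foreign government bonds by domestic residents 871.2, inward foreign direct investment in the manufacturing sector 1628.2; capital account: sale of embassy land to a foreign government 70.1.)

-2487.2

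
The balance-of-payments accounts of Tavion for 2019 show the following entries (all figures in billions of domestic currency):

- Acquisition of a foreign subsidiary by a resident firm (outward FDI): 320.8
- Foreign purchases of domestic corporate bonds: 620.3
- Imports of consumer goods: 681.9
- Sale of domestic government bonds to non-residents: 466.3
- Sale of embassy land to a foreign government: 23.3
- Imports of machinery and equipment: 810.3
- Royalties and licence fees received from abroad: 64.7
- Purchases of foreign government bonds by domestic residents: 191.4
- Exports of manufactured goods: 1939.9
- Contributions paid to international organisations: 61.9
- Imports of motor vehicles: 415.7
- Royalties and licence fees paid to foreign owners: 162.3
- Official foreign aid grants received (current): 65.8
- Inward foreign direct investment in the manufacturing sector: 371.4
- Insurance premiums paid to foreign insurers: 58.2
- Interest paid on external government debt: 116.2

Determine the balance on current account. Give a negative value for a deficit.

Goods: -681.9 + 1939.9 - 810.3 - 415.7 = 32.0
Services: 64.7 - 162.3 - 58.2 = -155.8
Primary income: -116.2
Secondary income: 65.8 - 61.9 = 3.9
Current account = 32.0 + (-155.8) + (-116.2) + 3.9 = -236.1
(Excluded from the current account — financial account: acquisition of a foreign subsidiary by a resident firm (outward FDI) 320.8, foreign purchases of domestic corporate bonds 620.3, sale of domestic government bonds to non-residents 466.3, purchases of foreign government bonds by domestic residents 191.4, inward foreign direct investment in the manufacturing sector 371.4; capital account: sale of embassy land to a foreign government 23.3.)

-236.1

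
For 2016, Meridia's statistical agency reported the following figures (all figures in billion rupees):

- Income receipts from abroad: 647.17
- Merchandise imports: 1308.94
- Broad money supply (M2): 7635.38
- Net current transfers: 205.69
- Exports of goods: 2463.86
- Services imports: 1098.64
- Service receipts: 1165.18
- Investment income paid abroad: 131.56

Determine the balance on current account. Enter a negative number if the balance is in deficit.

1942.76

Goods balance = 2463.86 - 1308.94 = 1154.92
Services balance = 1165.18 - 1098.64 = 66.54
Trade balance (goods + services) = 1154.92 + 66.54 = 1221.46
Net primary income = 647.17 - 131.56 = 515.61
Net secondary income = 205.69
Current account = 1221.46 + 515.61 + 205.69 = 1942.76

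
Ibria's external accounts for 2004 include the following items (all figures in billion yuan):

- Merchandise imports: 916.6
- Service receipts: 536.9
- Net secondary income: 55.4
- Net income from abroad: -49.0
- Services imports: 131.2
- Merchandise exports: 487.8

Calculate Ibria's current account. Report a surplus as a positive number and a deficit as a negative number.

-16.7

Goods balance = 487.8 - 916.6 = -428.8
Services balance = 536.9 - 131.2 = 405.7
Trade balance (goods + services) = -428.8 + 405.7 = -23.1
Net primary income = -49.0
Net secondary income = 55.4
Current account = -23.1 + (-49.0) + 55.4 = -16.7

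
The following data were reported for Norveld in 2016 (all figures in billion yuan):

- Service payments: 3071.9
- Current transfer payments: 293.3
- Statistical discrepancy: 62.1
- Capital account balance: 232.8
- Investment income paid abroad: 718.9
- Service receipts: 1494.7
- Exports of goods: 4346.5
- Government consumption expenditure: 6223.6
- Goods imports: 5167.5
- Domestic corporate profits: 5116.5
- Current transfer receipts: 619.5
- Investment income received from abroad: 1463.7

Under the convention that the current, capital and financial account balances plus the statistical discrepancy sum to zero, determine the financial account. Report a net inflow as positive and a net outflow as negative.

Goods balance = 4346.5 - 5167.5 = -821.0
Services balance = 1494.7 - 3071.9 = -1577.2
Trade balance (goods + services) = -821.0 + (-1577.2) = -2398.2
Net primary income = 1463.7 - 718.9 = 744.8
Net secondary income = 619.5 - 293.3 = 326.2
Current account = -2398.2 + 744.8 + 326.2 = -1327.2
Financial account = -(-1327.2 + 232.8 + 62.1) = 1032.3

1032.3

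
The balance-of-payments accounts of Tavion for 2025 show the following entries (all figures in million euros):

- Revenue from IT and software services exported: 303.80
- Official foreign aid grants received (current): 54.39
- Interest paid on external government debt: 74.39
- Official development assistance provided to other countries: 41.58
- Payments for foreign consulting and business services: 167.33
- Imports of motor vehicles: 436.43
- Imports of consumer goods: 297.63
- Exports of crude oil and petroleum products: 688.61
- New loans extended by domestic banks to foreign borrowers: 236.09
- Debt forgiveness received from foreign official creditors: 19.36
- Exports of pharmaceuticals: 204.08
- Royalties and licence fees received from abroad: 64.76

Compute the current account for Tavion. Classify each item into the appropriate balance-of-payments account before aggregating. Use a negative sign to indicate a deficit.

Goods: -436.43 + 688.61 - 297.63 + 204.08 = 158.63
Services: 303.80 - 167.33 + 64.76 = 201.23
Primary income: -74.39
Secondary income: -41.58 + 54.39 = 12.81
Current account = 158.63 + 201.23 + (-74.39) + 12.81 = 298.28
(Excluded from the current account — financial account: new loans extended by domestic banks to foreign borrowers 236.09; capital account: debt forgiveness received from foreign official creditors 19.36.)

298.28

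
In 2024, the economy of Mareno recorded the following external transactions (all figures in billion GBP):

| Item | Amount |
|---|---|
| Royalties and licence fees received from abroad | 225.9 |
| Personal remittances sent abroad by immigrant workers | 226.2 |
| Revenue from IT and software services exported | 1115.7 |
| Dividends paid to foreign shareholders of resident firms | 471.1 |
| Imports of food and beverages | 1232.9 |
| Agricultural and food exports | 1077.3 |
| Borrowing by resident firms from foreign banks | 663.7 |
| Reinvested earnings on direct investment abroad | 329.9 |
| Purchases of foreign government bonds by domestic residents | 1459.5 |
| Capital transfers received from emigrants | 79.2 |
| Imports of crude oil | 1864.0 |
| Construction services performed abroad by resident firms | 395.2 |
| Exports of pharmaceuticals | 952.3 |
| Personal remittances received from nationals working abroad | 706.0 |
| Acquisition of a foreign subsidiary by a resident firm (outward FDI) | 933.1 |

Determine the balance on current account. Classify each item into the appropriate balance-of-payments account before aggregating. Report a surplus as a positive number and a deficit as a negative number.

Goods: -1864.0 + 952.3 + 1077.3 - 1232.9 = -1067.3
Services: 225.9 + 1115.7 + 395.2 = 1736.8
Primary income: -471.1 + 329.9 = -141.2
Secondary income: -226.2 + 706.0 = 479.8
Current account = (-1067.3) + 1736.8 + (-141.2) + 479.8 = 1008.1
(Excluded from the current account — financial account: borrowing by resident firms from foreign banks 663.7, purchases of foreign government bonds by domestic residents 1459.5, acquisition of a foreign subsidiary by a resident firm (outward FDI) 933.1; capital account: capital transfers received from emigrants 79.2.)

1008.1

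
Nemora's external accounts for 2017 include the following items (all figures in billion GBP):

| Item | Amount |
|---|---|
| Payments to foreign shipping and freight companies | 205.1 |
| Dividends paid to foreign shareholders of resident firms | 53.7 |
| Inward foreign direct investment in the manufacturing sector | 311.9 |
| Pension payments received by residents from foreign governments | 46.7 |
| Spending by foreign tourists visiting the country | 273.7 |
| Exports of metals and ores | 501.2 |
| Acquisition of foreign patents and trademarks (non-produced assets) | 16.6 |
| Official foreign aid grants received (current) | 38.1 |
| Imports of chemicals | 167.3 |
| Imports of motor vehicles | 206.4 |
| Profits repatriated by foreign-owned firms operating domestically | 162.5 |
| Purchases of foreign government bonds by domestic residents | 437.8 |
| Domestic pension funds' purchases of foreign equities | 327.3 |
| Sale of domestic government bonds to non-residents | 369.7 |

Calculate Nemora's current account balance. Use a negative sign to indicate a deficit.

64.7

Goods: -167.3 + 501.2 - 206.4 = 127.5
Services: -205.1 + 273.7 = 68.6
Primary income: -162.5 - 53.7 = -216.2
Secondary income: 46.7 + 38.1 = 84.8
Current account = 127.5 + 68.6 + (-216.2) + 84.8 = 64.7
(Excluded from the current account — financial account: inward foreign direct investment in the manufacturing sector 311.9, purchases of foreign government bonds by domestic residents 437.8, domestic pension funds' purchases of foreign equities 327.3, sale of domestic government bonds to non-residents 369.7; capital account: acquisition of foreign patents and trademarks (non-produced assets) 16.6.)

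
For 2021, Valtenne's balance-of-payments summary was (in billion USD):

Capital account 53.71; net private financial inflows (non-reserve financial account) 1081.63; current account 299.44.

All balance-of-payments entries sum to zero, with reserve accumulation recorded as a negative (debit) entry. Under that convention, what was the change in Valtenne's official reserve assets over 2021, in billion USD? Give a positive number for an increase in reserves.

Official reserve transactions balance = -(299.44 + 53.71 + 1081.63) = -1434.78
An accumulation of reserves is recorded as a debit (negative entry), so the change in the stock of reserves is the negative of that balance.
Change in official reserves = -(-1434.78) = 1434.78

1434.78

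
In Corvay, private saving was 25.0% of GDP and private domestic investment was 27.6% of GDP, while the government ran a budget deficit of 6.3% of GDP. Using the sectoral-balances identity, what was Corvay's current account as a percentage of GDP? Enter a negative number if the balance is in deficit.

-8.9

By the sectoral-balances identity, CA = (S_private - I) + (T - G).
Private balance = 25.0 - 27.6 = -2.6
Government balance (T - G) = -6.3
CA = -2.6 + (-6.3) = -8.9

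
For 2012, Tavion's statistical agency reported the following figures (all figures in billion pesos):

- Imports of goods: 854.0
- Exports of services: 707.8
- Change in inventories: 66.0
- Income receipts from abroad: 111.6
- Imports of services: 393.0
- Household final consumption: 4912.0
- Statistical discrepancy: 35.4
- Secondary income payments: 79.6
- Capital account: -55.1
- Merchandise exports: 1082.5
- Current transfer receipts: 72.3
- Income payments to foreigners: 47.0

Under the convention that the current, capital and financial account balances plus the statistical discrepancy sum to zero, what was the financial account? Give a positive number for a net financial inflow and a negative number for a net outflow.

-580.9

Goods balance = 1082.5 - 854.0 = 228.5
Services balance = 707.8 - 393.0 = 314.8
Trade balance (goods + services) = 228.5 + 314.8 = 543.3
Net primary income = 111.6 - 47.0 = 64.6
Net secondary income = 72.3 - 79.6 = -7.3
Current account = 543.3 + 64.6 + (-7.3) = 600.6
Financial account = -(600.6 + (-55.1) + 35.4) = -580.9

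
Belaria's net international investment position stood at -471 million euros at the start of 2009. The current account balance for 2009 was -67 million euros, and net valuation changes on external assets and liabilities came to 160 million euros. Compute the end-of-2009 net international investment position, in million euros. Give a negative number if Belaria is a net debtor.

Change in NIIP = current account + net valuation change = -67 + 160 = 93
End-of-year NIIP = -471 + 93 = -378

-378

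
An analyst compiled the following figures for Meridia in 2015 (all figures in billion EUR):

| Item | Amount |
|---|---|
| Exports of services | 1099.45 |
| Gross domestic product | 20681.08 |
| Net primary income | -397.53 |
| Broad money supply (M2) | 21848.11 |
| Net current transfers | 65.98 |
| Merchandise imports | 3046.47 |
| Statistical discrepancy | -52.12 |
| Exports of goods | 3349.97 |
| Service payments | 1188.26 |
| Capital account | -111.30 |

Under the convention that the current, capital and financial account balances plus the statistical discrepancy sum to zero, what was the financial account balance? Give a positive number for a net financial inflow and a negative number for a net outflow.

280.28

Goods balance = 3349.97 - 3046.47 = 303.50
Services balance = 1099.45 - 1188.26 = -88.81
Trade balance (goods + services) = 303.50 + (-88.81) = 214.69
Net primary income = -397.53
Net secondary income = 65.98
Current account = 214.69 + (-397.53) + 65.98 = -116.86
Financial account = -(-116.86 + (-111.30) + (-52.12)) = 280.28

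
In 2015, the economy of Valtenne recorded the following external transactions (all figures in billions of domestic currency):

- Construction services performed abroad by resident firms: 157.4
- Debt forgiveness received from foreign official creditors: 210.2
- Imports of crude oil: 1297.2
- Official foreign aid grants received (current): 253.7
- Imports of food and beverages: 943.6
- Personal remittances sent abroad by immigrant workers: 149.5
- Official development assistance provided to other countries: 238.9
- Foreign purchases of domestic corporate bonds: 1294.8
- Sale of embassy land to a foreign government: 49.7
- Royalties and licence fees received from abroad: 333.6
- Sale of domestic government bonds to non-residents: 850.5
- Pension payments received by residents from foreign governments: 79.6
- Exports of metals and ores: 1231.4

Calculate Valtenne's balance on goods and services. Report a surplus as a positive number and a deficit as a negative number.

Goods: 1231.4 - 1297.2 - 943.6 = -1009.4
Services: 333.6 + 157.4 = 491.0
Trade balance = -1009.4 + 491.0 = -518.4
(Excluded from the trade balance — capital account: debt forgiveness received from foreign official creditors 210.2, sale of embassy land to a foreign government 49.7; secondary income: official foreign aid grants received (current) 253.7, personal remittances sent abroad by immigrant workers 149.5, official development assistance provided to other countries 238.9, pension payments received by residents from foreign governments 79.6; financial account: foreign purchases of domestic corporate bonds 1294.8, sale of domestic government bonds to non-residents 850.5.)

-518.4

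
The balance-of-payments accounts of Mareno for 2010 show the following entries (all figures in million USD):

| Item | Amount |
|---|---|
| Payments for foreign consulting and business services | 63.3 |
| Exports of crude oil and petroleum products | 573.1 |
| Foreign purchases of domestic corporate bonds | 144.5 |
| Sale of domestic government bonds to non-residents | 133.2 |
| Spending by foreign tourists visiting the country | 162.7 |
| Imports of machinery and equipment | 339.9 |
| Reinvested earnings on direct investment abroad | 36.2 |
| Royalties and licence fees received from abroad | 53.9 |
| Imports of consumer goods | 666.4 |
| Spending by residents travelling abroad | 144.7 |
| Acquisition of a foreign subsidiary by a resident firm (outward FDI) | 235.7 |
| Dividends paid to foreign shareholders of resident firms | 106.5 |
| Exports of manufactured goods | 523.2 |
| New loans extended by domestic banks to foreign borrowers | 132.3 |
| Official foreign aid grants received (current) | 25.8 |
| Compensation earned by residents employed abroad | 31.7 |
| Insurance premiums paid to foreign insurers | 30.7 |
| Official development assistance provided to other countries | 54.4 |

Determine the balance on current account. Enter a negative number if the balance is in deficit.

Goods: 523.2 - 339.9 - 666.4 + 573.1 = 90.0
Services: -63.3 - 144.7 + 53.9 - 30.7 + 162.7 = -22.1
Primary income: 36.2 + 31.7 - 106.5 = -38.6
Secondary income: -54.4 + 25.8 = -28.6
Current account = 90.0 + (-22.1) + (-38.6) + (-28.6) = 0.7
(Excluded from the current account — financial account: foreign purchases of domestic corporate bonds 144.5, sale of domestic government bonds to non-residents 133.2, acquisition of a foreign subsidiary by a resident firm (outward FDI) 235.7, new loans extended by domestic banks to foreign borrowers 132.3.)

0.7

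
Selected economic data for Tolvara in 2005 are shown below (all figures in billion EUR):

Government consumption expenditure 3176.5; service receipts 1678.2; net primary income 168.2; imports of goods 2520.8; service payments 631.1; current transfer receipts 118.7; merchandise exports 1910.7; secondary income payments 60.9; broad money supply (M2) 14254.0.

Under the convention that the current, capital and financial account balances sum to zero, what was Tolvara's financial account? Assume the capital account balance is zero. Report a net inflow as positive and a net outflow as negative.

Goods balance = 1910.7 - 2520.8 = -610.1
Services balance = 1678.2 - 631.1 = 1047.1
Trade balance (goods + services) = -610.1 + 1047.1 = 437.0
Net primary income = 168.2
Net secondary income = 118.7 - 60.9 = 57.8
Current account = 437.0 + 168.2 + 57.8 = 663.0
Financial account = -(663.0) = -663.0

-663.0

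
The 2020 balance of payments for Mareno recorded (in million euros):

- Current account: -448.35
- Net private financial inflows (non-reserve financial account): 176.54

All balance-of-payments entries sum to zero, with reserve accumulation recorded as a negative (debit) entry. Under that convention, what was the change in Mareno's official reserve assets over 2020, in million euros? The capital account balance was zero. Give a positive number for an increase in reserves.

Official reserve transactions balance = -((-448.35) + 176.54) = 271.81
An accumulation of reserves is recorded as a debit (negative entry), so the change in the stock of reserves is the negative of that balance.
Change in official reserves = -(271.81) = -271.81

-271.81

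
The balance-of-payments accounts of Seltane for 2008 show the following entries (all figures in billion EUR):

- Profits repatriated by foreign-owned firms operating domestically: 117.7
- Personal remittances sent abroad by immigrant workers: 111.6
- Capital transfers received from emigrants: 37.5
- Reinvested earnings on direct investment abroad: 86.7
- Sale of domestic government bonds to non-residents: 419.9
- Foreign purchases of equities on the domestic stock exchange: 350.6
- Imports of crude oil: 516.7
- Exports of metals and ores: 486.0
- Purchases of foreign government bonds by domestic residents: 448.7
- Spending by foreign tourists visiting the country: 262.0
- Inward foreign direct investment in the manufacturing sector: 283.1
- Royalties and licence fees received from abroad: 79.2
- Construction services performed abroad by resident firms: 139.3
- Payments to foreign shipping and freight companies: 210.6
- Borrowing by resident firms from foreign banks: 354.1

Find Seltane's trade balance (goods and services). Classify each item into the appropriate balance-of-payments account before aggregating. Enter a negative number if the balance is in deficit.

Goods: -516.7 + 486.0 = -30.7
Services: 79.2 + 262.0 + 139.3 - 210.6 = 269.9
Trade balance = -30.7 + 269.9 = 239.2
(Excluded from the trade balance — primary income: profits repatriated by foreign-owned firms operating domestically 117.7, reinvested earnings on direct investment abroad 86.7; secondary income: personal remittances sent abroad by immigrant workers 111.6; capital account: capital transfers received from emigrants 37.5; financial account: sale of domestic government bonds to non-residents 419.9, foreign purchases of equities on the domestic stock exchange 350.6, purchases of foreign government bonds by domestic residents 448.7, inward foreign direct investment in the manufacturing sector 283.1, borrowing by resident firms from foreign banks 354.1.)

239.2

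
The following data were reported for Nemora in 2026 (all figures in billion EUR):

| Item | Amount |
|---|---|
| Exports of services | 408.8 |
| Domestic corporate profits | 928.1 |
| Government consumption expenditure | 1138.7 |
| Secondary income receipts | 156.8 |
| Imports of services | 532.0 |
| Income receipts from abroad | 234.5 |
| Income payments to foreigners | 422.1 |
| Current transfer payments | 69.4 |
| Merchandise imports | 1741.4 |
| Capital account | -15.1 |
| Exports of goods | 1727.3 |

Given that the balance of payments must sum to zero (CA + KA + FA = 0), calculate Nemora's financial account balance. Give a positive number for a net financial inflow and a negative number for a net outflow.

Goods balance = 1727.3 - 1741.4 = -14.1
Services balance = 408.8 - 532.0 = -123.2
Trade balance (goods + services) = -14.1 + (-123.2) = -137.3
Net primary income = 234.5 - 422.1 = -187.6
Net secondary income = 156.8 - 69.4 = 87.4
Current account = -137.3 + (-187.6) + 87.4 = -237.5
Financial account = -(-237.5 + (-15.1)) = 252.6

252.6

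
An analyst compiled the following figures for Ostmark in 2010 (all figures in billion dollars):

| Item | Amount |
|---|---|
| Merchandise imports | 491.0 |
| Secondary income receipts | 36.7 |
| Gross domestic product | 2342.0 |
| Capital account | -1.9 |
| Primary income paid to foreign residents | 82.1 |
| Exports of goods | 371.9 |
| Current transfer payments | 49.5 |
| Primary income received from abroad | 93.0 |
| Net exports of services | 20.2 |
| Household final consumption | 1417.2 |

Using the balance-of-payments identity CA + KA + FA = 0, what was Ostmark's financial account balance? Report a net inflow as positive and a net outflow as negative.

102.7

Goods balance = 371.9 - 491.0 = -119.1
Services balance = 20.2
Trade balance (goods + services) = -119.1 + 20.2 = -98.9
Net primary income = 93.0 - 82.1 = 10.9
Net secondary income = 36.7 - 49.5 = -12.8
Current account = -98.9 + 10.9 + (-12.8) = -100.8
Financial account = -(-100.8 + (-1.9)) = 102.7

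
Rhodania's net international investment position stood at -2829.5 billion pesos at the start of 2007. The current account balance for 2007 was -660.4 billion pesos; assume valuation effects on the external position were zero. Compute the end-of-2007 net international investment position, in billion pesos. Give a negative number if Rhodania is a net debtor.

With no valuation effects, change in NIIP = current account = -660.4
End-of-year NIIP = -2829.5 + (-660.4) = -3489.9

-3489.9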